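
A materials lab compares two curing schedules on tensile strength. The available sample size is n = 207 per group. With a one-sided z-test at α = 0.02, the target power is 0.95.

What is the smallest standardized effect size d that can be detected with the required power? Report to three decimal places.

Required noncentrality: δ = z_{0.02} + z_{0.05} = 2.054 + 1.645 = 3.699.
δ = d·√(n/2) ⇒ d = δ/√(n/2) = 3.699/√(207/2) = 0.3636.

d ≈ 0.364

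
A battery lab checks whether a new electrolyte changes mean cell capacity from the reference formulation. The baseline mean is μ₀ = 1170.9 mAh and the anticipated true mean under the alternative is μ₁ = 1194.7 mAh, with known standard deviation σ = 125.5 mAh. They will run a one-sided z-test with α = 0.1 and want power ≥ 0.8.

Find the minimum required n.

n = 126

Standardized effect: d = |μ₁ − μ₀| / σ = |1194.7 − 1170.9| / 125.5 = 0.1896
Set Φ(δ − 1.282) = 0.8; then δ − 1.282 = Φ⁻¹(0.8) = 0.842, giving δ = 2.123.
δ = d·√n ⇒ n = (δ/d)² = (2.123 / 0.1896)² = 125.34.
Rounding up, n = 126.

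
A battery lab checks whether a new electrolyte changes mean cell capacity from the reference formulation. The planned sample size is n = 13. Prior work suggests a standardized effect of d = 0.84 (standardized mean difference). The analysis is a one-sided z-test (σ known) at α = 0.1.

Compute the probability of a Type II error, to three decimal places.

β ≈ 0.040

Noncentrality parameter: δ = d·√n = 0.84 × √13 = 3.0287
Critical value for a one-sided test at α = 0.1: z_α = 1.282.
Power = Φ(δ − 1.282) = Φ(1.747) = 0.9597.
Type II error: β = 1 − power = 1 − 0.9597 = 0.0403.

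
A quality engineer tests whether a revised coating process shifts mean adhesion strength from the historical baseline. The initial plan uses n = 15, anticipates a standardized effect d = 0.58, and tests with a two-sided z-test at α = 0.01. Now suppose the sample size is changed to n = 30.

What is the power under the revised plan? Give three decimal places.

With n = 30: δ = d·√n = 0.58 × √30 = 3.1768. Critical value z_{0.005} = 2.576.
Revised power = Φ(δ − 2.576) + Φ(−δ − 2.576) = Φ(0.601) + Φ(-5.753) = 0.7261 + 0.0000 = 0.7261.

Power ≈ 0.726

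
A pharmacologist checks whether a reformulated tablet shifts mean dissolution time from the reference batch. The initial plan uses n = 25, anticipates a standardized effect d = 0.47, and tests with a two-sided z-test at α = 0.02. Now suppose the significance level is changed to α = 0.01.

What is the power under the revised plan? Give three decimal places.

Power ≈ 0.411

δ = d·√n = 0.47 × √25 = 2.3500 (unchanged). New critical value: z_{0.005} = 2.576.
Revised power = Φ(δ − 2.576) + Φ(−δ − 2.576) = Φ(-0.226) + Φ(-4.926) = 0.4107 + 0.0000 = 0.4107.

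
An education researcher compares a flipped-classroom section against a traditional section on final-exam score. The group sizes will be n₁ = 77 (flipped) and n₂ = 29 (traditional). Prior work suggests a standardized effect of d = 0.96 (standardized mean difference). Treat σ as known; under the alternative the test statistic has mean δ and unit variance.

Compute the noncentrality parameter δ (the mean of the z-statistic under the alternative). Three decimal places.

The noncentrality parameter scales effect size by the design's sample-size factor: δ = d / √(1/n₁ + 1/n₂) = 0.96 / √(1/77 + 1/29) = 4.4062

δ ≈ 4.406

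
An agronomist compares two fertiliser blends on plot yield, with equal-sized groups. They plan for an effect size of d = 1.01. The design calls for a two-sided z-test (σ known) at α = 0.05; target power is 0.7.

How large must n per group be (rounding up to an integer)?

For power 0.7 need Φ(δ − z_{0.025}) = 0.7, so δ = z_{0.025} + z_{0.30} = 1.960 + 0.524 = 2.484.
(Ignoring the negligible lower-tail rejection probability gives the usual closed-form inversion.)
δ = d·√(n/2) ⇒ n = 2(δ/d)² = 2 × (2.484 / 1.01)² = 12.10.
Rounding up, n = 13 per group.

n = 13 per group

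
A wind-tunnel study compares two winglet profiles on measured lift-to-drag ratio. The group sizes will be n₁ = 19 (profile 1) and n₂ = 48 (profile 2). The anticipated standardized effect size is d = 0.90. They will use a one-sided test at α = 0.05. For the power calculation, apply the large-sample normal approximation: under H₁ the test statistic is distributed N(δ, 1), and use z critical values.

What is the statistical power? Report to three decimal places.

Noncentrality parameter: δ = d / √(1/n₁ + 1/n₂) = 0.90 / √(1/19 + 1/48) = 3.3205
One-sided α = 0.05 → critical value z_{0.05} = 1.645.
Power = Φ(δ − 1.645) = Φ(1.676) = 0.9531.

Power ≈ 0.953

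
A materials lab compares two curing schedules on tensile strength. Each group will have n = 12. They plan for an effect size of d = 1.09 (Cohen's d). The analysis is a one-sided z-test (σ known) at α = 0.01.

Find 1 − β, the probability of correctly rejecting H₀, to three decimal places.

Power ≈ 0.634

Noncentrality parameter: δ = d·√(n/2) = 1.09 × √(12/2) = 2.6699
Critical value for a one-sided test at α = 0.01: z_α = 2.326.
Power = Φ(δ − 2.326) = Φ(0.344) = 0.6344.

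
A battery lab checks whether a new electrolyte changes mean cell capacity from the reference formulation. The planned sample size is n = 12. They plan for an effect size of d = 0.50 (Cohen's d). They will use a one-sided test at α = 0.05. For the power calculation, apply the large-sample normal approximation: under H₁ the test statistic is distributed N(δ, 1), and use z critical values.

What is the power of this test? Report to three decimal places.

Power ≈ 0.535

Noncentrality parameter: δ = d·√n = 0.50 × √12 = 1.7321
Critical value for a one-sided test at α = 0.05: z_α = 1.645.
Power = P(Z > 1.645 − δ) = Φ(0.087) = 0.5347.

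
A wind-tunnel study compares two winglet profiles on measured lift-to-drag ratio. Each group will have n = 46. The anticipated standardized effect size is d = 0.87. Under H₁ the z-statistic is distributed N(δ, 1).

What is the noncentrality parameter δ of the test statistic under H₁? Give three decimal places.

δ = d·√(n/2) = 0.87 × √(46/2) = 4.1724

δ ≈ 4.172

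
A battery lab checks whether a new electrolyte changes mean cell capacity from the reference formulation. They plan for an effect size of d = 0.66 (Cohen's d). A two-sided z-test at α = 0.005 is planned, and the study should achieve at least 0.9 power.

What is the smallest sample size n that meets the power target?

n = 39

For power 0.9 need Φ(δ − z_{0.0025}) = 0.9, so δ = z_{0.0025} + z_{0.10} = 2.807 + 1.282 = 4.089.
(The Φ(−δ − z_{α/2}) term is vanishingly small for δ > 0 and is dropped in the standard sample-size formula.)
δ = d·√n ⇒ n = (δ/d)² = (4.089 / 0.66)² = 38.38.
Rounding up, n = 39.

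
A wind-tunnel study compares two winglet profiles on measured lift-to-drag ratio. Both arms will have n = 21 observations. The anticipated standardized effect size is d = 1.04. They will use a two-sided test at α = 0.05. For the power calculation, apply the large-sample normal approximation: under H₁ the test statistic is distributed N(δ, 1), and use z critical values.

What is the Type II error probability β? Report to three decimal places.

β ≈ 0.079

Noncentrality parameter: δ = d·√(n/2) = 1.04 × √(21/2) = 3.3700
Two-sided α = 0.05 → critical value z_{0.025} = 1.960.
Power = Φ(δ − 1.960) + Φ(−δ − 1.960) = Φ(1.410) + Φ(-5.330) = 0.9207 + 0.0000 = 0.9207.
Type II error: β = 1 − power = 1 − 0.9207 = 0.0793.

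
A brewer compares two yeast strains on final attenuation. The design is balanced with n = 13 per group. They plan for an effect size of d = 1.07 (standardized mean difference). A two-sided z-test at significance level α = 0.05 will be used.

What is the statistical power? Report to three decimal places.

Power ≈ 0.779

Noncentrality parameter: δ = d·√(n/2) = 1.07 × √(13/2) = 2.7280
Two-sided α = 0.05 → critical value z_{0.025} = 1.960.
Power = Φ(δ − 1.960) + Φ(−δ − 1.960) = Φ(0.768) + Φ(-4.688) = 0.7788 + 0.0000 = 0.7788.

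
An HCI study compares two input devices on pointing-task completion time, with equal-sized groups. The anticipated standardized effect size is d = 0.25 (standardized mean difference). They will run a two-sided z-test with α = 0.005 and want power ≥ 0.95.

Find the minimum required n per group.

n = 635 per group

Set Φ(δ − 2.807) = 0.95; then δ − 2.807 = Φ⁻¹(0.95) = 1.645, giving δ = 4.452.
(Ignoring the negligible lower-tail rejection probability gives the usual closed-form inversion.)
δ = d·√(n/2) ⇒ n = 2(δ/d)² = 2 × (4.452 / 0.25)² = 634.22.
Rounding up, n = 635 per group.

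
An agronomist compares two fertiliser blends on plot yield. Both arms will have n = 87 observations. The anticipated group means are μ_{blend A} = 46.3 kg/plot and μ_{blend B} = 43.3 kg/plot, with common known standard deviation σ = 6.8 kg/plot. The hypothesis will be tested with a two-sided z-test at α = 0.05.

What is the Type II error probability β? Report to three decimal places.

Standardized effect: d = |μ_{blend A} − μ_{blend B}| / σ = |46.3 − 43.3| / 6.8 = 0.4412
Noncentrality parameter: δ = d·√(n/2) = 0.4412 × √(87/2) = 2.9098
Critical value for a two-sided test at α = 0.05: z_{α/2} = 1.960.
Power = Φ(δ − 1.960) + Φ(−δ − 1.960) = Φ(0.950) + Φ(-4.870) = 0.8289 + 0.0000 = 0.8289.
Type II error: β = 1 − power = 1 − 0.8289 = 0.1711.

β ≈ 0.171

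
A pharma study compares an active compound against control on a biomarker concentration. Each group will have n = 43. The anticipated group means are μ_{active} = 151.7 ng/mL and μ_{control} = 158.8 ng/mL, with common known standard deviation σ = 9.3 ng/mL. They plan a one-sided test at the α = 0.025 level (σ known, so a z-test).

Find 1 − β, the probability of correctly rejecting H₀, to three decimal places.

Standardized effect: d = |μ_{active} − μ_{control}| / σ = |151.7 − 158.8| / 9.3 = 0.7634
Noncentrality parameter: δ = d·√(n/2) = 0.7634 × √(43/2) = 3.5399
One-sided α = 0.025 → critical value z_{0.025} = 1.960.
Power = Φ(δ − 1.960) = Φ(1.580) = 0.9429.

Power ≈ 0.943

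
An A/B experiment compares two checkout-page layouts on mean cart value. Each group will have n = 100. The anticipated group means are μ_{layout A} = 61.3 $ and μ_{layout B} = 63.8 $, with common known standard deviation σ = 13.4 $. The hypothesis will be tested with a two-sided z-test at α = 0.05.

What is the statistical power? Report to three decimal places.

Power ≈ 0.261

Standardized effect: d = |μ_{layout A} − μ_{layout B}| / σ = |61.3 − 63.8| / 13.4 = 0.1866
Noncentrality parameter: δ = d·√(n/2) = 0.1866 × √(100/2) = 1.3192
Two-sided α = 0.05 → critical value z_{0.025} = 1.960.
Power = Φ(δ − 1.960) + Φ(−δ − 1.960) = Φ(-0.641) + Φ(-3.279) = 0.2608 + 0.0005 = 0.2614.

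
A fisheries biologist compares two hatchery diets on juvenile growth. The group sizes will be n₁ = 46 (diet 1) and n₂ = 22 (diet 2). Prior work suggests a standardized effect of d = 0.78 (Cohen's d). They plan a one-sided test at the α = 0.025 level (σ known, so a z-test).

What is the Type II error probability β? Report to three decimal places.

Noncentrality parameter: δ = d / √(1/n₁ + 1/n₂) = 0.78 / √(1/46 + 1/22) = 3.0091
Critical value for a one-sided test at α = 0.025: z_α = 1.960.
Power = P(Z > 1.960 − δ) = Φ(1.049) = 0.8529.
Type II error: β = 1 − power = 1 − 0.8529 = 0.1471.

β ≈ 0.147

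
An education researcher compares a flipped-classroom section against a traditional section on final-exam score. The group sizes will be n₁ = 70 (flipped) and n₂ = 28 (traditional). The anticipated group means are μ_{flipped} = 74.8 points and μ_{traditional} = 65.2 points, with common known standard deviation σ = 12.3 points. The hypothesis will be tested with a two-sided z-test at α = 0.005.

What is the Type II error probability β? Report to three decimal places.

Standardized effect: d = |μ_{flipped} − μ_{traditional}| / σ = |74.8 − 65.2| / 12.3 = 0.7805
Noncentrality parameter: δ = d / √(1/n₁ + 1/n₂) = 0.7805 / √(1/70 + 1/28) = 3.4904
Two-sided α = 0.005 → critical value z_{0.0025} = 2.807.
Power = Φ(δ − 2.807) + Φ(−δ − 2.807) = Φ(0.683) + Φ(-6.297) = 0.7528 + 0.0000 = 0.7528.
Type II error: β = 1 − power = 1 − 0.7528 = 0.2472.

β ≈ 0.247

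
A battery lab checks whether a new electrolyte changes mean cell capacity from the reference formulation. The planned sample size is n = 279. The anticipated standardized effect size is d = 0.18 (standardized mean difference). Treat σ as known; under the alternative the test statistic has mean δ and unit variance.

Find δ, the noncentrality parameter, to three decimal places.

δ ≈ 3.007

δ = d·√n = 0.18 × √279 = 3.0066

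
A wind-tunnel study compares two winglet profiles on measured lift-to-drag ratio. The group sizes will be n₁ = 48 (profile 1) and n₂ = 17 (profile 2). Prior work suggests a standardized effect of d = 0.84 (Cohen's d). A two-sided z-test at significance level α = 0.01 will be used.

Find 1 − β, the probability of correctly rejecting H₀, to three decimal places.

Power ≈ 0.656

Noncentrality parameter: λ = d / √(1/n₁ + 1/n₂) = 0.84 / √(1/48 + 1/17) = 2.9762
Critical value for a two-sided test at α = 0.01: z_{α/2} = 2.576.
Power = Φ(λ − 2.576) + Φ(−λ − 2.576) = Φ(0.400) + Φ(-5.552) = 0.6556 + 0.0000 = 0.6556.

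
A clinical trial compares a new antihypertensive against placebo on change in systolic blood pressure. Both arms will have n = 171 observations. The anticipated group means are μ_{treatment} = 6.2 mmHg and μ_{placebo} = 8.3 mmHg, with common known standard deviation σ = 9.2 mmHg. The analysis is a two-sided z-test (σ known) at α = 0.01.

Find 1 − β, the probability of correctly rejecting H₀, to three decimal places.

Power ≈ 0.321

Standardized effect: d = |μ_{treatment} − μ_{placebo}| / σ = |6.2 − 8.3| / 9.2 = 0.2283
Noncentrality parameter: δ = d·√(n/2) = 0.2283 × √(171/2) = 2.1106
Critical value for a two-sided test at α = 0.01: z_{α/2} = 2.576.
Power = Φ(δ − 2.576) + Φ(−δ − 2.576) = Φ(-0.465) + Φ(-4.686) = 0.3209 + 0.0000 = 0.3209.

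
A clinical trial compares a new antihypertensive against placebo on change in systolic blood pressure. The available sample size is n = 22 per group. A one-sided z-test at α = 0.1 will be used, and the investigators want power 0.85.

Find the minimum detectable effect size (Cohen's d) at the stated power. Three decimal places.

d ≈ 0.699

Required noncentrality: δ = z_{0.1} + z_{0.15} = 1.282 + 1.036 = 2.318.
δ = d·√(n/2) ⇒ d = δ/√(n/2) = 2.318/√(22/2) = 0.6989.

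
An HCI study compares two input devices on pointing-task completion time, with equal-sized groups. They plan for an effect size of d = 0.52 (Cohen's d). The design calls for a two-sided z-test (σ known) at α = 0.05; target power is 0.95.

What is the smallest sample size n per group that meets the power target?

Set Φ(δ − 1.960) = 0.95; then δ − 1.960 = Φ⁻¹(0.95) = 1.645, giving δ = 3.605.
(The Φ(−δ − z_{α/2}) term is vanishingly small for δ > 0 and is dropped in the standard sample-size formula.)
δ = d·√(n/2) ⇒ n = 2(δ/d)² = 2 × (3.605 / 0.52)² = 96.11.
Round up to the next whole unit.

n = 97 per group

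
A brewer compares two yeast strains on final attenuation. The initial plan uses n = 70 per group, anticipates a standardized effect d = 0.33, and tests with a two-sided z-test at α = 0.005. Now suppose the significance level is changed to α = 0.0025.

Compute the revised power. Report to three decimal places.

Power ≈ 0.142

δ = d·√(n/2) = 0.33 × √(70/2) = 1.9523 (unchanged). New critical value: z_{0.0013} = 3.023.
Revised power = Φ(δ − 3.023) + Φ(−δ − 3.023) = Φ(-1.071) + Φ(-4.976) = 0.1421 + 0.0000 = 0.1421.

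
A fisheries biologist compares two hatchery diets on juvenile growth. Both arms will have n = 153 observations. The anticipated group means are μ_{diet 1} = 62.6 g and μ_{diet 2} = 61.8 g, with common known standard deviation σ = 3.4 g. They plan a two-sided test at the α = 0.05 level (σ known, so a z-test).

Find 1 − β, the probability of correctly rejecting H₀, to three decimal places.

Standardized effect: d = |μ_{diet 1} − μ_{diet 2}| / σ = |62.6 − 61.8| / 3.4 = 0.2353
Noncentrality parameter: δ = d·√(n/2) = 0.2353 × √(153/2) = 2.0580
Two-sided α = 0.05 → critical value z_{0.025} = 1.960.
Power = Φ(δ − 1.960) + Φ(−δ − 1.960) = Φ(0.098) + Φ(-4.018) = 0.5390 + 0.0000 = 0.5391.

Power ≈ 0.539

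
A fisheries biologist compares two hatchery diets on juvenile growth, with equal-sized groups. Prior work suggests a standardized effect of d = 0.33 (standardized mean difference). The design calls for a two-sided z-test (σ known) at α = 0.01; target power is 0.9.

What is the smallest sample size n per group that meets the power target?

n = 274 per group

Set Φ(δ − 2.576) = 0.9; then δ − 2.576 = Φ⁻¹(0.9) = 1.282, giving δ = 3.857.
(The Φ(−δ − z_{α/2}) term is vanishingly small for δ > 0 and is dropped in the standard sample-size formula.)
δ = d·√(n/2) ⇒ n = 2(δ/d)² = 2 × (3.857 / 0.33)² = 273.27.
Rounding up, n = 274 per group.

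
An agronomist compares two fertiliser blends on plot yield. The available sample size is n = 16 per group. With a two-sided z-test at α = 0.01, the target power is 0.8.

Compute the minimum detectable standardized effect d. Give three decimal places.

Required noncentrality: δ = z_{0.005} + z_{0.20} = 2.576 + 0.842 = 3.417.
(Lower-tail contribution to power is negligible for δ > 0.)
δ = d·√(n/2) ⇒ d = δ/√(n/2) = 3.417/√(16/2) = 1.2083.

d ≈ 1.208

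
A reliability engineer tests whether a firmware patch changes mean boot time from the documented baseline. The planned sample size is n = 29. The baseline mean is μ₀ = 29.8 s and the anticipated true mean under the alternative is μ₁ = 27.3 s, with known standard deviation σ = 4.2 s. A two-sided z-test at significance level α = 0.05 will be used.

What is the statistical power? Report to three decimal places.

Standardized effect: d = |μ₁ − μ₀| / σ = |27.3 − 29.8| / 4.2 = 0.5952
Noncentrality parameter: δ = d·√n = 0.5952 × √29 = 3.2055
Two-sided α = 0.05 → critical value z_{0.025} = 1.960.
Power = Φ(δ − 1.960) + Φ(−δ − 1.960) = Φ(1.245) + Φ(-5.165) = 0.8935 + 0.0000 = 0.8935.

Power ≈ 0.894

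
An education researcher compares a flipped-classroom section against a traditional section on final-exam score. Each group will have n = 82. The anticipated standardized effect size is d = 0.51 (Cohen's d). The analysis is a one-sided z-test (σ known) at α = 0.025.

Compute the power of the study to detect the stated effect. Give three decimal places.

Power ≈ 0.904

Noncentrality parameter: δ = d·√(n/2) = 0.51 × √(82/2) = 3.2656
Critical value for a one-sided test at α = 0.025: z_α = 1.960.
Power = P(Z > 1.960 − δ) = Φ(1.306) = 0.9042.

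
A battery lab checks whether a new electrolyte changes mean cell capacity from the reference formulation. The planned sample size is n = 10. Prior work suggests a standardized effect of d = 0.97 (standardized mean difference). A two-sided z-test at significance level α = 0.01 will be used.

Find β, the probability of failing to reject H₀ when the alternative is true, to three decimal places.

β ≈ 0.312

Noncentrality parameter: δ = d·√n = 0.97 × √10 = 3.0674
Two-sided α = 0.01 → critical value z_{0.005} = 2.576.
Power = Φ(δ − 2.576) + Φ(−δ − 2.576) = Φ(0.492) + Φ(-5.643) = 0.6885 + 0.0000 = 0.6885.
Type II error: β = 1 − power = 1 − 0.6885 = 0.3115.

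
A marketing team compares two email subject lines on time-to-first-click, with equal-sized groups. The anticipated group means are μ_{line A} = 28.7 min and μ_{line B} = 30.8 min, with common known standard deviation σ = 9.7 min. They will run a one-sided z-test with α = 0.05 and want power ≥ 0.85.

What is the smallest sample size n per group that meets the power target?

Standardized effect: d = |μ_{line A} − μ_{line B}| / σ = |28.7 − 30.8| / 9.7 = 0.2165
Set Φ(δ − 1.645) = 0.85; then δ − 1.645 = Φ⁻¹(0.85) = 1.036, giving δ = 2.681.
δ = d·√(n/2) ⇒ n = 2(δ/d)² = 2 × (2.681 / 0.2165)² = 306.78.
Rounding up, n = 307 per group.

n = 307 per group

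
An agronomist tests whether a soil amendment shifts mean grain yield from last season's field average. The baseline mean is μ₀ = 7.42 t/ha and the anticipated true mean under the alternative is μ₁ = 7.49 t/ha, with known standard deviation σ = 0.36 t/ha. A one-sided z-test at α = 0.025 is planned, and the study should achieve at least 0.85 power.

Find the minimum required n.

Standardized effect: d = |μ₁ − μ₀| / σ = |7.49 − 7.42| / 0.36 = 0.1944
Set Φ(δ − 1.960) = 0.85; then δ − 1.960 = Φ⁻¹(0.85) = 1.036, giving δ = 2.996.
δ = d·√n ⇒ n = (δ/d)² = (2.996 / 0.1944)² = 237.47.
Rounding up, n = 238.

n = 238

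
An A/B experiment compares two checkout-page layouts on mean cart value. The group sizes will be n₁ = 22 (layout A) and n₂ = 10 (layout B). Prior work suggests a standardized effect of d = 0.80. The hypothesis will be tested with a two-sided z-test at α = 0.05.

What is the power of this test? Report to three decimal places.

Power ≈ 0.555

Noncentrality parameter: δ = d / √(1/n₁ + 1/n₂) = 0.80 / √(1/22 + 1/10) = 2.0976
Critical value for a two-sided test at α = 0.05: z_{α/2} = 1.960.
Power = Φ(δ − 1.960) + Φ(−δ − 1.960) = Φ(0.138) + Φ(-4.058) = 0.5547 + 0.0000 = 0.5548.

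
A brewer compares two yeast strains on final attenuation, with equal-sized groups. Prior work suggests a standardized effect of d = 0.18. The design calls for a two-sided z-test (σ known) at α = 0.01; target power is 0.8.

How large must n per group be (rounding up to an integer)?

n = 721 per group

For power 0.8 need Φ(δ − z_{0.005}) = 0.8, so δ = z_{0.005} + z_{0.20} = 2.576 + 0.842 = 3.417.
(The Φ(−δ − z_{α/2}) term is vanishingly small for δ > 0 and is dropped in the standard sample-size formula.)
δ = d·√(n/2) ⇒ n = 2(δ/d)² = 2 × (3.417 / 0.18)² = 720.92.
Round up to the next whole unit.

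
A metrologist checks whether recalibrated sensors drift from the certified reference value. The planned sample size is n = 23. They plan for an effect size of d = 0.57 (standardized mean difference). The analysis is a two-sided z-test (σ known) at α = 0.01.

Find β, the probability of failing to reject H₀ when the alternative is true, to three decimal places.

β ≈ 0.437

Noncentrality parameter: δ = d·√n = 0.57 × √23 = 2.7336
Two-sided α = 0.01 → critical value z_{0.005} = 2.576.
Power = Φ(δ − 2.576) + Φ(−δ − 2.576) = Φ(0.158) + Φ(-5.309) = 0.5627 + 0.0000 = 0.5627.
Type II error: β = 1 − power = 1 − 0.5627 = 0.4373.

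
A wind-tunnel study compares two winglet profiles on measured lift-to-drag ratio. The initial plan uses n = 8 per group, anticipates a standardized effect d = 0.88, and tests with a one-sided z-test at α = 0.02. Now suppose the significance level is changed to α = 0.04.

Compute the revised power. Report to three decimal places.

δ = d·√(n/2) = 0.88 × √(8/2) = 1.7600 (unchanged). New critical value: z_{0.04} = 1.751.
Revised power = P(Z > 1.751 − δ) = Φ(0.009) = 0.5037.

Power ≈ 0.504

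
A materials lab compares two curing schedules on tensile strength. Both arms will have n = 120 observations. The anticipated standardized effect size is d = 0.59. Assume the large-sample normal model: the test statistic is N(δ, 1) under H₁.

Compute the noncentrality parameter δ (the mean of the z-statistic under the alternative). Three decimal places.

δ = d·√(n/2) = 0.59 × √(120/2) = 4.5701

δ ≈ 4.570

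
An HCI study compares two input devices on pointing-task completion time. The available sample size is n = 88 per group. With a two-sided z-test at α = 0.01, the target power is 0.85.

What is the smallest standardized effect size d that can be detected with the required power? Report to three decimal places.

Required noncentrality: δ = z_{0.005} + z_{0.15} = 2.576 + 1.036 = 3.612.
(The second rejection-region term Φ(−δ − z_{α/2}) is negligible and dropped.)
δ = d·√(n/2) ⇒ d = δ/√(n/2) = 3.612/√(88/2) = 0.5446.

d ≈ 0.545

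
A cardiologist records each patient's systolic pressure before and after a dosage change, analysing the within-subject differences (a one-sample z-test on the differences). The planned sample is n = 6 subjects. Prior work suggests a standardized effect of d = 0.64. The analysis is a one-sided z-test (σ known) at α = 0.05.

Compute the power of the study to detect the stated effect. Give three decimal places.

Power ≈ 0.469

Noncentrality parameter: δ = d·√n = 0.64 × √6 = 1.5677
Critical value for a one-sided test at α = 0.05: z_α = 1.645.
Power = P(Z > 1.645 − δ) = Φ(-0.077) = 0.4692.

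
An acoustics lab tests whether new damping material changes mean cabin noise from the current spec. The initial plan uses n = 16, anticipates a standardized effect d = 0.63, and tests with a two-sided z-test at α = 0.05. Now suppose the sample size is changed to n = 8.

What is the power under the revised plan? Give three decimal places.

With n = 8: δ = d·√n = 0.63 × √8 = 1.7819. Critical value z_{0.025} = 1.960.
Revised power = Φ(δ − 1.960) + Φ(−δ − 1.960) = Φ(-0.178) + Φ(-3.742) = 0.4293 + 0.0001 = 0.4294.

Power ≈ 0.429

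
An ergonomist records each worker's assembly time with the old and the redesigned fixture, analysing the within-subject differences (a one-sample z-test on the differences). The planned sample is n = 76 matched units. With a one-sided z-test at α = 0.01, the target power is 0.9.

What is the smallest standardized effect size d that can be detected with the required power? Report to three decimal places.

d ≈ 0.414

Need Φ(δ − 2.326) = 0.9, so δ = 2.326 + 1.282 = 3.608.
δ = d·√n ⇒ d = δ/√n = 3.608/√76 = 0.4139.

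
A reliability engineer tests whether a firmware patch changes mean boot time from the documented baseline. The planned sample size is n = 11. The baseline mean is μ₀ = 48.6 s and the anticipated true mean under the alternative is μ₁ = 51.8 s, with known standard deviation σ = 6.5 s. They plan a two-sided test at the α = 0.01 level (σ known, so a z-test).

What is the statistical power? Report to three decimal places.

Power ≈ 0.173

Standardized effect: d = |μ₁ − μ₀| / σ = |51.8 − 48.6| / 6.5 = 0.4923
Noncentrality parameter: δ = d·√n = 0.4923 × √11 = 1.6328
Critical value for a two-sided test at α = 0.01: z_{α/2} = 2.576.
Power = Φ(δ − 2.576) + Φ(−δ − 2.576) = Φ(-0.943) + Φ(-4.209) = 0.1728 + 0.0000 = 0.1728.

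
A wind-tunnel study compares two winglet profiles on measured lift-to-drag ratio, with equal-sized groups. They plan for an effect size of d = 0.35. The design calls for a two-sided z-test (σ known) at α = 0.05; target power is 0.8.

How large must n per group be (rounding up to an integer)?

n = 129 per group

Set Φ(δ − 1.960) = 0.8; then δ − 1.960 = Φ⁻¹(0.8) = 0.842, giving δ = 2.802.
(For δ > 0 the lower-tail rejection region contributes negligibly to power, so the one-term inversion is standard.)
δ = d·√(n/2) ⇒ n = 2(δ/d)² = 2 × (2.802 / 0.35)² = 128.14.
Round up to the next whole unit.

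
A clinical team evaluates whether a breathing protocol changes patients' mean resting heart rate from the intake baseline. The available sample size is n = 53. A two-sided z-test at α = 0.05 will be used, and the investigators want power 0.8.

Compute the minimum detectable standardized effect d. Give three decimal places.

Need Φ(δ − 1.960) = 0.8, so δ = 1.960 + 0.842 = 2.802.
(Lower-tail contribution to power is negligible for δ > 0.)
δ = d·√n ⇒ d = δ/√n = 2.802/√53 = 0.3848.

d ≈ 0.385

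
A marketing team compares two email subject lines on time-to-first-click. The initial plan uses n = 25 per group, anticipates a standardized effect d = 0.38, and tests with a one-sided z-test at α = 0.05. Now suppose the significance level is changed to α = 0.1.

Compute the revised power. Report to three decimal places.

δ = d·√(n/2) = 0.38 × √(25/2) = 1.3435 (unchanged). New critical value: z_{0.1} = 1.282.
Revised power = P(Z > 1.282 − δ) = Φ(0.062) = 0.5247.

Power ≈ 0.525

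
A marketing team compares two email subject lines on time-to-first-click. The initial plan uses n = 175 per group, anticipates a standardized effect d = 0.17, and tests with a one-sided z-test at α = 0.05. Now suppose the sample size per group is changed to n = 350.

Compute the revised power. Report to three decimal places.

With n = 350 per group: δ = d·√(n/2) = 0.17 × √(350/2) = 2.2489. Critical value z_{0.05} = 1.645.
Revised power = P(Z > 1.645 − δ) = Φ(0.604) = 0.7271.

Power ≈ 0.727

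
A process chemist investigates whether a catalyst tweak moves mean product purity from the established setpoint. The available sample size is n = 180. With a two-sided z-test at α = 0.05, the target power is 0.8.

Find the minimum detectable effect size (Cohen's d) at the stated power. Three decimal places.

d ≈ 0.209

Required noncentrality: δ = z_{0.025} + z_{0.20} = 1.960 + 0.842 = 2.802.
(Lower-tail contribution to power is negligible for δ > 0.)
δ = d·√n ⇒ d = δ/√n = 2.802/√180 = 0.2088.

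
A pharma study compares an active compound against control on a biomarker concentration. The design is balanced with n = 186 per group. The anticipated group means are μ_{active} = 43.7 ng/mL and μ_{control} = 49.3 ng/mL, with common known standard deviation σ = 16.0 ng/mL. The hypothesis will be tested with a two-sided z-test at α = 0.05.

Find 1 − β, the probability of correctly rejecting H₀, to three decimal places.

Standardized effect: d = |μ_{active} − μ_{control}| / σ = |43.7 − 49.3| / 16.0 = 0.3500
Noncentrality parameter: λ = d·√(n/2) = 0.3500 × √(186/2) = 3.3753
Critical value for a two-sided test at α = 0.05: z_{α/2} = 1.960.
Power = Φ(λ − 1.960) + Φ(−λ − 1.960) = Φ(1.415) + Φ(-5.335) = 0.9215 + 0.0000 = 0.9215.

Power ≈ 0.922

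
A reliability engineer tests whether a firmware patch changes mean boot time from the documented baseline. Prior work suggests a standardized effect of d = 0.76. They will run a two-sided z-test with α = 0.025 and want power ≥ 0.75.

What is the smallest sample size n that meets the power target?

Set Φ(δ − 2.241) = 0.75; then δ − 2.241 = Φ⁻¹(0.75) = 0.674, giving δ = 2.916.
(Ignoring the negligible lower-tail rejection probability gives the usual closed-form inversion.)
δ = d·√n ⇒ n = (δ/d)² = (2.916 / 0.76)² = 14.72.
Rounding up, n = 15.

n = 15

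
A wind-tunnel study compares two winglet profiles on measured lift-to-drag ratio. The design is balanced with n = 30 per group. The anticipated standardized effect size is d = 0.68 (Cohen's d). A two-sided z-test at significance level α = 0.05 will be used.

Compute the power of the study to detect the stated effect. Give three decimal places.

Noncentrality parameter: δ = d·√(n/2) = 0.68 × √(30/2) = 2.6336
Critical value for a two-sided test at α = 0.05: z_{α/2} = 1.960.
Power = Φ(δ − 1.960) + Φ(−δ − 1.960) = Φ(0.674) + Φ(-4.594) = 0.7497 + 0.0000 = 0.7497.

Power ≈ 0.750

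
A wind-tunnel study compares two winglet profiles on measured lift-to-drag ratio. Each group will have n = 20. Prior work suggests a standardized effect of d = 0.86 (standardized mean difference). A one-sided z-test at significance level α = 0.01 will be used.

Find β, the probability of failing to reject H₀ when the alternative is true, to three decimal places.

Noncentrality parameter: λ = d·√(n/2) = 0.86 × √(20/2) = 2.7196
Critical value for a one-sided test at α = 0.01: z_α = 2.326.
Power = Φ(λ − 2.326) = Φ(0.393) = 0.6529.
Type II error: β = 1 − power = 1 − 0.6529 = 0.3471.

β ≈ 0.347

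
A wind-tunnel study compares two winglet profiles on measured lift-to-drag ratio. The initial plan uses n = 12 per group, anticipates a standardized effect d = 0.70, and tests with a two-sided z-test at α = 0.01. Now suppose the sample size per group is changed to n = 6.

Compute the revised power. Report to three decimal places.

Power ≈ 0.086

With n = 6 per group: δ = d·√(n/2) = 0.70 × √(6/2) = 1.2124. Critical value z_{0.005} = 2.576.
Revised power = Φ(δ − 2.576) + Φ(−δ − 2.576) = Φ(-1.363) + Φ(-3.788) = 0.0864 + 0.0001 = 0.0865.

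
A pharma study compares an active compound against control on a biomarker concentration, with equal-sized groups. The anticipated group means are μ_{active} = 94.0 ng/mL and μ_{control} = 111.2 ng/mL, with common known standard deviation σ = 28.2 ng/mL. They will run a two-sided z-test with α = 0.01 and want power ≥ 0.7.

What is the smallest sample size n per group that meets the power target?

Standardized effect: d = |μ_{active} − μ_{control}| / σ = |94.0 − 111.2| / 28.2 = 0.6099
For power 0.7 need Φ(δ − z_{0.005}) = 0.7, so δ = z_{0.005} + z_{0.30} = 2.576 + 0.524 = 3.100.
(The Φ(−δ − z_{α/2}) term is vanishingly small for δ > 0 and is dropped in the standard sample-size formula.)
δ = d·√(n/2) ⇒ n = 2(δ/d)² = 2 × (3.100 / 0.6099)² = 51.67.
Round up to the next whole unit.

n = 52 per group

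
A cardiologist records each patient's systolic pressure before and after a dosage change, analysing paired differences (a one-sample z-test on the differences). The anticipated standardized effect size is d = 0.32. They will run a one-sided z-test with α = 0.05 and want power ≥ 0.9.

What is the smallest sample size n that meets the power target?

n = 84

For power 0.9 need Φ(δ − z_{0.05}) = 0.9, so δ = z_{0.05} + z_{0.10} = 1.645 + 1.282 = 2.926.
δ = d·√n ⇒ n = (δ/d)² = (2.926 / 0.32)² = 83.63.
Rounding up, n = 84.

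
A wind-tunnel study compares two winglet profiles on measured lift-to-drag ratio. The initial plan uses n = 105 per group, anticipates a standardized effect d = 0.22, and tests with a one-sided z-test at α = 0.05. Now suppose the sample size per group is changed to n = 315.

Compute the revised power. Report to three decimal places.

Power ≈ 0.868

With n = 315 per group: δ = d·√(n/2) = 0.22 × √(315/2) = 2.7610. Critical value z_{0.05} = 1.645.
Revised power = Φ(δ − 1.645) = Φ(1.116) = 0.8678.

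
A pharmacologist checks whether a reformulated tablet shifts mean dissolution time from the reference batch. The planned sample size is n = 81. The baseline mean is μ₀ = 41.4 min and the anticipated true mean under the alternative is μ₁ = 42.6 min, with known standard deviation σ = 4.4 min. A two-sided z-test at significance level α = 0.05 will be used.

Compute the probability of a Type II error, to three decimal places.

β ≈ 0.310

Standardized effect: d = |μ₁ − μ₀| / σ = |42.6 − 41.4| / 4.4 = 0.2727
Noncentrality parameter: δ = d·√n = 0.2727 × √81 = 2.4545
Critical value for a two-sided test at α = 0.05: z_{α/2} = 1.960.
Power = Φ(δ − 1.960) + Φ(−δ − 1.960) = Φ(0.495) + Φ(-4.415) = 0.6896 + 0.0000 = 0.6896.
Type II error: β = 1 − power = 1 − 0.6896 = 0.3104.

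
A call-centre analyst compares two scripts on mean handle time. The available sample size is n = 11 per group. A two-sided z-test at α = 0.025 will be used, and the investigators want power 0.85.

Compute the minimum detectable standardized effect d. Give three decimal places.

Required noncentrality: δ = z_{0.0125} + z_{0.15} = 2.241 + 1.036 = 3.278.
(Lower-tail contribution to power is negligible for δ > 0.)
δ = d·√(n/2) ⇒ d = δ/√(n/2) = 3.278/√(11/2) = 1.3977.

d ≈ 1.398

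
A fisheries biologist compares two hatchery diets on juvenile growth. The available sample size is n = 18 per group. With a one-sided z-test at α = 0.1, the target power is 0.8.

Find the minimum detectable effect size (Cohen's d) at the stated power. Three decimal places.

Need Φ(δ − 1.282) = 0.8, so δ = 1.282 + 0.842 = 2.123.
δ = d·√(n/2) ⇒ d = δ/√(n/2) = 2.123/√(18/2) = 0.7077.

d ≈ 0.708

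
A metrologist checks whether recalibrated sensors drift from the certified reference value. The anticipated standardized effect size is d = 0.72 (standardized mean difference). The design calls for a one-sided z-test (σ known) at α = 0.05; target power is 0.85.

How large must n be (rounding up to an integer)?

n = 14

For power 0.85 need Φ(δ − z_{0.05}) = 0.85, so δ = z_{0.05} + z_{0.15} = 1.645 + 1.036 = 2.681.
δ = d·√n ⇒ n = (δ/d)² = (2.681 / 0.72)² = 13.87.
Rounding up, n = 14.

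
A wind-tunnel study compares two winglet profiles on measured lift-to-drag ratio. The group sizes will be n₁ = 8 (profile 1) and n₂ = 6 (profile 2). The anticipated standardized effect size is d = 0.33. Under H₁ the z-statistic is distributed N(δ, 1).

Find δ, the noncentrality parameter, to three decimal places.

δ ≈ 0.611

δ = d / √(1/n₁ + 1/n₂) = 0.33 / √(1/8 + 1/6) = 0.6110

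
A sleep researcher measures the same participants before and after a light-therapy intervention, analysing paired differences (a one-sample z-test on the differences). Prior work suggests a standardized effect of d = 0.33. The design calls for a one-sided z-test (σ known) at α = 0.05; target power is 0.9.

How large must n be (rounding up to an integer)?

n = 79

For power 0.9 need Φ(δ − z_{0.05}) = 0.9, so δ = z_{0.05} + z_{0.10} = 1.645 + 1.282 = 2.926.
δ = d·√n ⇒ n = (δ/d)² = (2.926 / 0.33)² = 78.64.
Rounding up, n = 79.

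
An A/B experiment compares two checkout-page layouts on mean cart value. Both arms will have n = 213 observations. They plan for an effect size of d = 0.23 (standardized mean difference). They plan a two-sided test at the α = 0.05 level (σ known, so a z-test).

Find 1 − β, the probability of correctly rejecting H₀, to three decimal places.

Power ≈ 0.660

Noncentrality parameter: δ = d·√(n/2) = 0.23 × √(213/2) = 2.3736
Two-sided α = 0.05 → critical value z_{0.025} = 1.960.
Power = Φ(δ − 1.960) + Φ(−δ − 1.960) = Φ(0.414) + Φ(-4.334) = 0.6604 + 0.0000 = 0.6604.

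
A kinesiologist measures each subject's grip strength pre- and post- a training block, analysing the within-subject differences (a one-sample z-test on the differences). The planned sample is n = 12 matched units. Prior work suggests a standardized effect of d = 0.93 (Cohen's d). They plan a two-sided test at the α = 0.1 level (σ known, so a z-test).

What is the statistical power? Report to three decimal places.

Power ≈ 0.943

Noncentrality parameter: δ = d·√n = 0.93 × √12 = 3.2216
Critical value for a two-sided test at α = 0.1: z_{α/2} = 1.645.
Power = Φ(δ − 1.645) + Φ(−δ − 1.645) = Φ(1.577) + Φ(-4.866) = 0.9426 + 0.0000 = 0.9426.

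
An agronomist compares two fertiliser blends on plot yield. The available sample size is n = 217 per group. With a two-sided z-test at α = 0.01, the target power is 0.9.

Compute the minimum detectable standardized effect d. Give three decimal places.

Need Φ(δ − 2.576) = 0.9, so δ = 2.576 + 1.282 = 3.857.
(Lower-tail contribution to power is negligible for δ > 0.)
δ = d·√(n/2) ⇒ d = δ/√(n/2) = 3.857/√(217/2) = 0.3703.

d ≈ 0.370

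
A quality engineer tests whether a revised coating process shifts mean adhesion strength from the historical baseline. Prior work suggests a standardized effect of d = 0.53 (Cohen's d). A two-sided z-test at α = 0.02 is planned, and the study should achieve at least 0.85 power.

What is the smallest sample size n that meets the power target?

Set Φ(δ − 2.326) = 0.85; then δ − 2.326 = Φ⁻¹(0.85) = 1.036, giving δ = 3.363.
(Ignoring the negligible lower-tail rejection probability gives the usual closed-form inversion.)
δ = d·√n ⇒ n = (δ/d)² = (3.363 / 0.53)² = 40.26.
Round up to the next whole unit.

n = 41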